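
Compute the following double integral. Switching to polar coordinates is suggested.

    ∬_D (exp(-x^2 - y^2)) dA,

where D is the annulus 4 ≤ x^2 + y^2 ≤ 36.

The region D is 2 ≤ r ≤ 6, 0 ≤ θ ≤ 2π in polar coordinates, where x = r cos(θ), y = r sin(θ), and dA = r dr dθ.

Under the substitution, the integrand becomes exp(-r^2), so

    ∬_D (exp(-x^2 - y^2)) dA = ∫_{0}^{2π} ∫_{2}^{6} (exp(-r^2)) · r dr dθ.

Inner integral (in r): ∫_{2}^{6} (exp(-r^2)) · r dr = -(1 - exp(32))exp(-36)/2.

Outer integral (in θ): ∫_{0}^{2π} (-(1 - exp(32))exp(-36)/2) dθ = -π (1 - exp(32))exp(-36).

Therefore ∬_D (exp(-x^2 - y^2)) dA = -π (1 - exp(32))exp(-36).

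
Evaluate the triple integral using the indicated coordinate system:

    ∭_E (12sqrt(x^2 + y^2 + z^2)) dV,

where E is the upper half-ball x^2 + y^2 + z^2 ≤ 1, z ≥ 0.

In spherical coordinates, x = ρ sin(φ) cos(θ), y = ρ sin(φ) sin(θ), z = ρ cos(φ), and dV = ρ^2 sin(φ) dρ dφ dθ.

The integrand becomes 12ρ, so

    ∭_E (12sqrt(x^2 + y^2 + z^2)) dV = ∫_{0}^{2π} ∫_{0}^{π/2} ∫_{0}^{1} (12ρ) · ρ^2 sin(φ) dρ dφ dθ.

Inner (ρ): 3sin(φ).
Middle (φ): 3.
Outer (θ): 6π.

Therefore the triple integral equals 6π.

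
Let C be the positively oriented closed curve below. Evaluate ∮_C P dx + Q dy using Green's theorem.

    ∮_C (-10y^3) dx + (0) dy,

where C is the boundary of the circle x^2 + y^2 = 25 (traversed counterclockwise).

Green's theorem converts the closed line integral into a double integral over the enclosed region D:

    ∮_C P dx + Q dy = ∬_D (∂Q/∂x - ∂P/∂y) dA.

Here P = -10y^3, Q = 0, so

    ∂Q/∂x = 0,    ∂P/∂y = -30y^2,
    ∂Q/∂x - ∂P/∂y = 30y^2.

D is the region x^2 + y^2 ≤ 25. Evaluating the double integral:

In polar coordinates (x = r cos θ, y = r sin θ, dA = r dr dθ) the integrand becomes 30r^2sin(θ)^2, so

    ∬_D (30y^2) dA = ∫_0^{2π} ∫_0^{5} (30r^2sin(θ)^2) · r dr dθ.

Inner (r from 0 to 5): 9375sin(θ)^2/2.
Outer (θ from 0 to 2π): 9375π/2.

Therefore ∮_C P dx + Q dy = 9375π/2.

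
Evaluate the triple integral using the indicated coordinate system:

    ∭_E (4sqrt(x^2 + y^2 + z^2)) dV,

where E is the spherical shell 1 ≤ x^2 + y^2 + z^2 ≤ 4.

In spherical coordinates, x = ρ sin(φ) cos(θ), y = ρ sin(φ) sin(θ), z = ρ cos(φ), and dV = ρ^2 sin(φ) dρ dφ dθ.

The integrand becomes 4ρ, so

    ∭_E (4sqrt(x^2 + y^2 + z^2)) dV = ∫_{0}^{2π} ∫_{0}^{π} ∫_{1}^{2} (4ρ) · ρ^2 sin(φ) dρ dφ dθ.

Inner (ρ): 15sin(φ).
Middle (φ): 30.
Outer (θ): 60π.

Therefore the triple integral equals 60π.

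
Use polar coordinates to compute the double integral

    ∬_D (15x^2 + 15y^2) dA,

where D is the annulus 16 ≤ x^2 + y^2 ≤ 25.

The region D is 4 ≤ r ≤ 5, 0 ≤ θ ≤ 2π in polar coordinates, where x = r cos(θ), y = r sin(θ), and dA = r dr dθ.

Under the substitution, the integrand becomes 15r^2, so

    ∬_D (15x^2 + 15y^2) dA = ∫_{0}^{2π} ∫_{4}^{5} (15r^2) · r dr dθ.

Inner integral (in r): ∫_{4}^{5} (15r^2) · r dr = 5535/4.

Outer integral (in θ): ∫_{0}^{2π} (5535/4) dθ = 5535π/2.

Therefore ∬_D (15x^2 + 15y^2) dA = 5535π/2.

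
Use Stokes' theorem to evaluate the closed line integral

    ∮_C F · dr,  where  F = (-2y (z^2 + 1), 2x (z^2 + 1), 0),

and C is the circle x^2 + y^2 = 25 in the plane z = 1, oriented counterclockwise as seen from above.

Let S be the flat disk x^2 + y^2 ≤ 25 in the plane z = 1, with upward unit normal n̂ = ẑ. By Stokes' theorem,

    ∮_C F · dr = ∬_S (∇ × F) · n̂ dS = ∬_D (curl F)_z dA,

where D is the disk x^2 + y^2 ≤ 25.

Compute the curl of F = (-2y (z^2 + 1), 2x (z^2 + 1), 0):
    (∇ × F)_x = ∂F_z/∂y - ∂F_y/∂z = -4x z,
    (∇ × F)_y = ∂F_x/∂z - ∂F_z/∂x = -4y z,
    (∇ × F)_z = ∂F_y/∂x - ∂F_x/∂y = 4z^2 + 4.

On z = 1, (curl F)_z = 8.

Convert to polar (x = r cos θ, y = r sin θ, dA = r dr dθ); the integrand becomes 8, so

    ∬_D (curl F)_z dA = ∫_0^{2π} ∫_0^{5} (8) · r dr dθ.

Inner (r from 0 to 5): 100.
Outer (θ from 0 to 2π): 200π.

Therefore ∮_C F · dr = 200π.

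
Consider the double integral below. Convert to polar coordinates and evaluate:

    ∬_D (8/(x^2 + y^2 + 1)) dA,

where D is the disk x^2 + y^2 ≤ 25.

The region D is 0 ≤ r ≤ 5, 0 ≤ θ ≤ 2π in polar coordinates, where x = r cos(θ), y = r sin(θ), and dA = r dr dθ.

Under the substitution, the integrand becomes 8/(r^2 + 1), so

    ∬_D (8/(x^2 + y^2 + 1)) dA = ∫_{0}^{2π} ∫_{0}^{5} (8/(r^2 + 1)) · r dr dθ.

Inner integral (in r): ∫_{0}^{5} (8/(r^2 + 1)) · r dr = log(456976).

Outer integral (in θ): ∫_{0}^{2π} (log(456976)) dθ = 8π log(26).

Therefore ∬_D (8/(x^2 + y^2 + 1)) dA = 8π log(26).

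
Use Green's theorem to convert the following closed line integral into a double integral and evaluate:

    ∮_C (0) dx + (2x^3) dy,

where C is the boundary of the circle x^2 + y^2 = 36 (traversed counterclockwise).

Green's theorem converts the closed line integral into a double integral over the enclosed region D:

    ∮_C P dx + Q dy = ∬_D (∂Q/∂x - ∂P/∂y) dA.

Here P = 0, Q = 2x^3, so

    ∂Q/∂x = 6x^2,    ∂P/∂y = 0,
    ∂Q/∂x - ∂P/∂y = 6x^2.

D is the region x^2 + y^2 ≤ 36. Evaluating the double integral:

In polar coordinates (x = r cos θ, y = r sin θ, dA = r dr dθ) the integrand becomes 6r^2cos(θ)^2, so

    ∬_D (6x^2) dA = ∫_0^{2π} ∫_0^{6} (6r^2cos(θ)^2) · r dr dθ.

Inner (r from 0 to 6): 1944cos(θ)^2.
Outer (θ from 0 to 2π): 1944π.

Therefore ∮_C P dx + Q dy = 1944π.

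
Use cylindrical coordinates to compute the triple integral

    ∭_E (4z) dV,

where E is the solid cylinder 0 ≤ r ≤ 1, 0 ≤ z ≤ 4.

In cylindrical coordinates, x = r cos(θ), y = r sin(θ), z = z, and dV = r dr dθ dz.

The integrand becomes 4z, so

    ∭_E (4z) dV = ∫_{0}^{2π} ∫_{0}^{1} ∫_{0}^{4} (4z) · r dz dr dθ.

Inner (z): 32r.
Middle (r from 0 to 1): 16.
Outer (θ): 32π.

Therefore the triple integral equals 32π.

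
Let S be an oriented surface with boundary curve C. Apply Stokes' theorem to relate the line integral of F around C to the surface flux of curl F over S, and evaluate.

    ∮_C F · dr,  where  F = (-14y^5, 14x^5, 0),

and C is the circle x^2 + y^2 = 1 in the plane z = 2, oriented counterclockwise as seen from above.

Let S be the flat disk x^2 + y^2 ≤ 1 in the plane z = 2, with upward unit normal n̂ = ẑ. By Stokes' theorem,

    ∮_C F · dr = ∬_S (∇ × F) · n̂ dS = ∬_D (curl F)_z dA,

where D is the disk x^2 + y^2 ≤ 1.

Compute the curl of F = (-14y^5, 14x^5, 0):
    (∇ × F)_x = ∂F_z/∂y - ∂F_y/∂z = 0,
    (∇ × F)_y = ∂F_x/∂z - ∂F_z/∂x = 0,
    (∇ × F)_z = ∂F_y/∂x - ∂F_x/∂y = 70x^4 + 70y^4.

On z = 2, (curl F)_z = 70x^4 + 70y^4.

Convert to polar (x = r cos θ, y = r sin θ, dA = r dr dθ); the integrand becomes 70r^4(sin(θ)^4 + cos(θ)^4), so

    ∬_D (curl F)_z dA = ∫_0^{2π} ∫_0^{1} (70r^4(sin(θ)^4 + cos(θ)^4)) · r dr dθ.

Inner (r from 0 to 1): 35sin(θ)^4/3 + 35cos(θ)^4/3.
Outer (θ from 0 to 2π): 35π/2.

Therefore ∮_C F · dr = 35π/2.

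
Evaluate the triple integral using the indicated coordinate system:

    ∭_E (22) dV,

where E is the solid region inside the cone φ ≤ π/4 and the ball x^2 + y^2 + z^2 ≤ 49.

In spherical coordinates, x = ρ sin(φ) cos(θ), y = ρ sin(φ) sin(θ), z = ρ cos(φ), and dV = ρ^2 sin(φ) dρ dφ dθ.

The integrand becomes 22, so

    ∭_E (22) dV = ∫_{0}^{2π} ∫_{0}^{π/4} ∫_{0}^{7} (22) · ρ^2 sin(φ) dρ dφ dθ.

Inner (ρ): 7546sin(φ)/3.
Middle (φ): 7546/3 - 3773sqrt(2)/3.
Outer (θ): 7546π (2 - sqrt(2))/3.

Therefore the triple integral equals 7546π (2 - sqrt(2))/3.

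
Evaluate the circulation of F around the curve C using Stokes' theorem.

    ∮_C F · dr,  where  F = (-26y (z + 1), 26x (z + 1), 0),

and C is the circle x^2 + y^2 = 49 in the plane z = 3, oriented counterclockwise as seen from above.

Let S be the flat disk x^2 + y^2 ≤ 49 in the plane z = 3, with upward unit normal n̂ = ẑ. By Stokes' theorem,

    ∮_C F · dr = ∬_S (∇ × F) · n̂ dS = ∬_D (curl F)_z dA,

where D is the disk x^2 + y^2 ≤ 49.

Compute the curl of F = (-26y (z + 1), 26x (z + 1), 0):
    (∇ × F)_x = ∂F_z/∂y - ∂F_y/∂z = -26x,
    (∇ × F)_y = ∂F_x/∂z - ∂F_z/∂x = -26y,
    (∇ × F)_z = ∂F_y/∂x - ∂F_x/∂y = 52z + 52.

On z = 3, (curl F)_z = 208.

Convert to polar (x = r cos θ, y = r sin θ, dA = r dr dθ); the integrand becomes 208, so

    ∬_D (curl F)_z dA = ∫_0^{2π} ∫_0^{7} (208) · r dr dθ.

Inner (r from 0 to 7): 5096.
Outer (θ from 0 to 2π): 10192π.

Therefore ∮_C F · dr = 10192π.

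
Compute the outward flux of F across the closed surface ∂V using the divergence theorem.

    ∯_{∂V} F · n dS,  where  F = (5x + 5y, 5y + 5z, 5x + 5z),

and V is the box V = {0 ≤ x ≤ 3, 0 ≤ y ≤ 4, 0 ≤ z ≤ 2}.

By the divergence theorem,

    ∯_{∂V} F · n dS = ∭_V (∇ · F) dV.

Compute the divergence:
    ∇ · F = ∂F_x/∂x + ∂F_y/∂y + ∂F_z/∂z = 5 + 5 + 5 = 15.

V is a rectangular box, so dV = dx dy dz with 0 ≤ x ≤ 3, 0 ≤ y ≤ 4, 0 ≤ z ≤ 2.

Integrate (15) over V as an iterated integral:

    ∭_V (∇·F) dV = ∫_0^{3} ∫_0^{4} ∫_0^{2} (15) dz dy dx.

Inner (z from 0 to 2): 30.
Middle (y from 0 to 4): 120.
Outer (x from 0 to 3): 360.

Therefore ∯_{∂V} F · n dS = 360.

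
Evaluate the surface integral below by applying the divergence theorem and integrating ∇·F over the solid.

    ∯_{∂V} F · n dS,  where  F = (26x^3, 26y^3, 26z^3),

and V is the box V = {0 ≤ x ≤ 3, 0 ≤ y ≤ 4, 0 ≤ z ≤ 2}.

By the divergence theorem,

    ∯_{∂V} F · n dS = ∭_V (∇ · F) dV.

Compute the divergence:
    ∇ · F = ∂F_x/∂x + ∂F_y/∂y + ∂F_z/∂z = 78x^2 + 78y^2 + 78z^2.

V is a rectangular box, so dV = dx dy dz with 0 ≤ x ≤ 3, 0 ≤ y ≤ 4, 0 ≤ z ≤ 2.

Integrate (78x^2 + 78y^2 + 78z^2) over V as an iterated integral:

    ∭_V (∇·F) dV = ∫_0^{3} ∫_0^{4} ∫_0^{2} (78x^2 + 78y^2 + 78z^2) dz dy dx.

Inner (z from 0 to 2): 156x^2 + 156y^2 + 208.
Middle (y from 0 to 4): 624x^2 + 4160.
Outer (x from 0 to 3): 18096.

Therefore ∯_{∂V} F · n dS = 18096.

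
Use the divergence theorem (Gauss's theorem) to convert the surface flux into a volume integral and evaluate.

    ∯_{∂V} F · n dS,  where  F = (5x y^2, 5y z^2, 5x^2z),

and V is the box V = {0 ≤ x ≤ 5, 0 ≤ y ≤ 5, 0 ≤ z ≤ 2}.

By the divergence theorem,

    ∯_{∂V} F · n dS = ∭_V (∇ · F) dV.

Compute the divergence:
    ∇ · F = ∂F_x/∂x + ∂F_y/∂y + ∂F_z/∂z = 5y^2 + 5z^2 + 5x^2 = 5x^2 + 5y^2 + 5z^2.

V is a rectangular box, so dV = dx dy dz with 0 ≤ x ≤ 5, 0 ≤ y ≤ 5, 0 ≤ z ≤ 2.

Integrate (5x^2 + 5y^2 + 5z^2) over V as an iterated integral:

    ∭_V (∇·F) dV = ∫_0^{5} ∫_0^{5} ∫_0^{2} (5x^2 + 5y^2 + 5z^2) dz dy dx.

Inner (z from 0 to 2): 10x^2 + 10y^2 + 40/3.
Middle (y from 0 to 5): 50x^2 + 1450/3.
Outer (x from 0 to 5): 4500.

Therefore ∯_{∂V} F · n dS = 4500.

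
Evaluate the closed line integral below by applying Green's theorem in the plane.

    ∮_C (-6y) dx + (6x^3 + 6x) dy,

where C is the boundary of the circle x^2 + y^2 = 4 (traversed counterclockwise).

Green's theorem converts the closed line integral into a double integral over the enclosed region D:

    ∮_C P dx + Q dy = ∬_D (∂Q/∂x - ∂P/∂y) dA.

Here P = -6y, Q = 6x^3 + 6x, so

    ∂Q/∂x = 18x^2 + 6,    ∂P/∂y = -6,
    ∂Q/∂x - ∂P/∂y = 18x^2 + 12.

D is the region x^2 + y^2 ≤ 4. Evaluating the double integral:

In polar coordinates (x = r cos θ, y = r sin θ, dA = r dr dθ) the integrand becomes 18r^2cos(θ)^2 + 12, so

    ∬_D (18x^2 + 12) dA = ∫_0^{2π} ∫_0^{2} (18r^2cos(θ)^2 + 12) · r dr dθ.

Inner (r from 0 to 2): 72cos(θ)^2 + 24.
Outer (θ from 0 to 2π): 120π.

Therefore ∮_C P dx + Q dy = 120π.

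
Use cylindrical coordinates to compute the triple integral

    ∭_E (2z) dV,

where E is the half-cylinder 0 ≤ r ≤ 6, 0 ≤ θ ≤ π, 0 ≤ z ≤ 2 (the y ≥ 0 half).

In cylindrical coordinates, x = r cos(θ), y = r sin(θ), z = z, and dV = r dr dθ dz.

The integrand becomes 2z, so

    ∭_E (2z) dV = ∫_{0}^{π} ∫_{0}^{6} ∫_{0}^{2} (2z) · r dz dr dθ.

Inner (z): 4r.
Middle (r from 0 to 6): 72.
Outer (θ): 72π.

Therefore the triple integral equals 72π.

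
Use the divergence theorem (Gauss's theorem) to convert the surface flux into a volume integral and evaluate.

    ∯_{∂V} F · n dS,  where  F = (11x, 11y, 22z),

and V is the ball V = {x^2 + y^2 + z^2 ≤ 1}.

By the divergence theorem,

    ∯_{∂V} F · n dS = ∭_V (∇ · F) dV.

Compute the divergence:
    ∇ · F = ∂F_x/∂x + ∂F_y/∂y + ∂F_z/∂z = 11 + 11 + 22 = 44.

In spherical coordinates, x = ρ sin(φ) cos(θ), y = ρ sin(φ) sin(θ), z = ρ cos(φ), dV = ρ^2 sin(φ) dρ dφ dθ, with 0 ≤ ρ ≤ 1, 0 ≤ φ ≤ π, 0 ≤ θ ≤ 2π.

The integrand, after substitution and multiplying by the volume element, becomes (44) · ρ^2 sin(φ), so

    ∭_V (∇·F) dV = ∫_0^{2π} ∫_0^{π} ∫_0^{1} (44) · ρ^2 sin(φ) dρ dφ dθ.

Inner (ρ from 0 to 1): 44sin(φ)/3.
Middle (φ from 0 to π): 88/3.
Outer (θ from 0 to 2π): 176π/3.

Therefore ∯_{∂V} F · n dS = 176π/3.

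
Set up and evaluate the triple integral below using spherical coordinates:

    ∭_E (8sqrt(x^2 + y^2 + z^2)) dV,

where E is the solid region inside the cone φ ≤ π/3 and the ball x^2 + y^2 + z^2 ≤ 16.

In spherical coordinates, x = ρ sin(φ) cos(θ), y = ρ sin(φ) sin(θ), z = ρ cos(φ), and dV = ρ^2 sin(φ) dρ dφ dθ.

The integrand becomes 8ρ, so

    ∭_E (8sqrt(x^2 + y^2 + z^2)) dV = ∫_{0}^{2π} ∫_{0}^{π/3} ∫_{0}^{4} (8ρ) · ρ^2 sin(φ) dρ dφ dθ.

Inner (ρ): 512sin(φ).
Middle (φ): 256.
Outer (θ): 512π.

Therefore the triple integral equals 512π.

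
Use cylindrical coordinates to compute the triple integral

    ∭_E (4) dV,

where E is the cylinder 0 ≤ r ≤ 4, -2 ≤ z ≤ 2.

In cylindrical coordinates, x = r cos(θ), y = r sin(θ), z = z, and dV = r dr dθ dz.

The integrand becomes 4, so

    ∭_E (4) dV = ∫_{0}^{2π} ∫_{0}^{4} ∫_{-2}^{2} (4) · r dz dr dθ.

Inner (z): 16r.
Middle (r from 0 to 4): 128.
Outer (θ): 256π.

Therefore the triple integral equals 256π.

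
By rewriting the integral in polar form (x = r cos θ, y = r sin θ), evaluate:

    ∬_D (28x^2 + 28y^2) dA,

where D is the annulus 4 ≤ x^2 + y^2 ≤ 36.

The region D is 2 ≤ r ≤ 6, 0 ≤ θ ≤ 2π in polar coordinates, where x = r cos(θ), y = r sin(θ), and dA = r dr dθ.

Under the substitution, the integrand becomes 28r^2, so

    ∬_D (28x^2 + 28y^2) dA = ∫_{0}^{2π} ∫_{2}^{6} (28r^2) · r dr dθ.

Inner integral (in r): ∫_{2}^{6} (28r^2) · r dr = 8960.

Outer integral (in θ): ∫_{0}^{2π} (8960) dθ = 17920π.

Therefore ∬_D (28x^2 + 28y^2) dA = 17920π.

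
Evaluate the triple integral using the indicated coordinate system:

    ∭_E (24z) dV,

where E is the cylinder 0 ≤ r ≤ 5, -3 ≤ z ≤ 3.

In cylindrical coordinates, x = r cos(θ), y = r sin(θ), z = z, and dV = r dr dθ dz.

The integrand becomes 24z, so

    ∭_E (24z) dV = ∫_{0}^{2π} ∫_{0}^{5} ∫_{-3}^{3} (24z) · r dz dr dθ.

Inner (z): 0.
Middle (r from 0 to 5): 0.
Outer (θ): 0.

Therefore the triple integral equals 0.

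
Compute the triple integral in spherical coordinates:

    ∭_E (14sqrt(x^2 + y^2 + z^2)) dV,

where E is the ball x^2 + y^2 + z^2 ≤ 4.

In spherical coordinates, x = ρ sin(φ) cos(θ), y = ρ sin(φ) sin(θ), z = ρ cos(φ), and dV = ρ^2 sin(φ) dρ dφ dθ.

The integrand becomes 14ρ, so

    ∭_E (14sqrt(x^2 + y^2 + z^2)) dV = ∫_{0}^{2π} ∫_{0}^{π} ∫_{0}^{2} (14ρ) · ρ^2 sin(φ) dρ dφ dθ.

Inner (ρ): 56sin(φ).
Middle (φ): 112.
Outer (θ): 224π.

Therefore the triple integral equals 224π.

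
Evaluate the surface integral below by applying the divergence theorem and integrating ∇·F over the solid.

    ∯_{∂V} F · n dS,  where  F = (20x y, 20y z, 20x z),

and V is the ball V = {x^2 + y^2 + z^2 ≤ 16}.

By the divergence theorem,

    ∯_{∂V} F · n dS = ∭_V (∇ · F) dV.

Compute the divergence:
    ∇ · F = ∂F_x/∂x + ∂F_y/∂y + ∂F_z/∂z = 20y + 20z + 20x = 20x + 20y + 20z.

In spherical coordinates, x = ρ sin(φ) cos(θ), y = ρ sin(φ) sin(θ), z = ρ cos(φ), dV = ρ^2 sin(φ) dρ dφ dθ, with 0 ≤ ρ ≤ 4, 0 ≤ φ ≤ π, 0 ≤ θ ≤ 2π.

The integrand, after substitution and multiplying by the volume element, becomes (20ρ (sqrt(2)sin(φ)sin(θ + π/4) + cos(φ))) · ρ^2 sin(φ), so

    ∭_V (∇·F) dV = ∫_0^{2π} ∫_0^{π} ∫_0^{4} (20ρ (sqrt(2)sin(φ)sin(θ + π/4) + cos(φ))) · ρ^2 sin(φ) dρ dφ dθ.

Inner (ρ from 0 to 4): 1280(sqrt(2)sin(φ)sin(θ + π/4) + cos(φ))sin(φ).
Middle (φ from 0 to π): 640sqrt(2)π sin(θ + π/4).
Outer (θ from 0 to 2π): 0.

Therefore ∯_{∂V} F · n dS = 0.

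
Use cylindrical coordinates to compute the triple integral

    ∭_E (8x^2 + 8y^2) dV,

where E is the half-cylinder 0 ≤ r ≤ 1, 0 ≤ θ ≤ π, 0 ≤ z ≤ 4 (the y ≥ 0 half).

In cylindrical coordinates, x = r cos(θ), y = r sin(θ), z = z, and dV = r dr dθ dz.

The integrand becomes 8r^2, so

    ∭_E (8x^2 + 8y^2) dV = ∫_{0}^{π} ∫_{0}^{1} ∫_{0}^{4} (8r^2) · r dz dr dθ.

Inner (z): 32r^3.
Middle (r from 0 to 1): 8.
Outer (θ): 8π.

Therefore the triple integral equals 8π.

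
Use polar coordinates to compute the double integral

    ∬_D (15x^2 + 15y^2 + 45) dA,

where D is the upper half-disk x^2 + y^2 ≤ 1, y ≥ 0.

The region D is 0 ≤ r ≤ 1, 0 ≤ θ ≤ π in polar coordinates, where x = r cos(θ), y = r sin(θ), and dA = r dr dθ.

Under the substitution, the integrand becomes 15r^2 + 45, so

    ∬_D (15x^2 + 15y^2 + 45) dA = ∫_{0}^{π} ∫_{0}^{1} (15r^2 + 45) · r dr dθ.

Inner integral (in r): ∫_{0}^{1} (15r^2 + 45) · r dr = 105/4.

Outer integral (in θ): ∫_{0}^{π} (105/4) dθ = 105π/4.

Therefore ∬_D (15x^2 + 15y^2 + 45) dA = 105π/4.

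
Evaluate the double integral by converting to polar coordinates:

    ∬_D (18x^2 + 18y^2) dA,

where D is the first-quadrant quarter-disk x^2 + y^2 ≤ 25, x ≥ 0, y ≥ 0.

The region D is 0 ≤ r ≤ 5, 0 ≤ θ ≤ π/2 in polar coordinates, where x = r cos(θ), y = r sin(θ), and dA = r dr dθ.

Under the substitution, the integrand becomes 18r^2, so

    ∬_D (18x^2 + 18y^2) dA = ∫_{0}^{π/2} ∫_{0}^{5} (18r^2) · r dr dθ.

Inner integral (in r): ∫_{0}^{5} (18r^2) · r dr = 5625/2.

Outer integral (in θ): ∫_{0}^{π/2} (5625/2) dθ = 5625π/4.

Therefore ∬_D (18x^2 + 18y^2) dA = 5625π/4.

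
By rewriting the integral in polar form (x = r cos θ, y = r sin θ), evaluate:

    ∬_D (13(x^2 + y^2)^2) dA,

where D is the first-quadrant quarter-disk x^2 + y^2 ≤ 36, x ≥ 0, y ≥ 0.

The region D is 0 ≤ r ≤ 6, 0 ≤ θ ≤ π/2 in polar coordinates, where x = r cos(θ), y = r sin(θ), and dA = r dr dθ.

Under the substitution, the integrand becomes 13r^4, so

    ∬_D (13(x^2 + y^2)^2) dA = ∫_{0}^{π/2} ∫_{0}^{6} (13r^4) · r dr dθ.

Inner integral (in r): ∫_{0}^{6} (13r^4) · r dr = 101088.

Outer integral (in θ): ∫_{0}^{π/2} (101088) dθ = 50544π.

Therefore ∬_D (13(x^2 + y^2)^2) dA = 50544π.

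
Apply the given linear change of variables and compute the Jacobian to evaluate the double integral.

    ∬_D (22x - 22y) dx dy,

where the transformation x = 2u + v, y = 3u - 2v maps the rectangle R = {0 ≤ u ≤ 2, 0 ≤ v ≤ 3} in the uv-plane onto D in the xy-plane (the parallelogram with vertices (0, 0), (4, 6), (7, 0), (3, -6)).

Compute the Jacobian determinant of (x, y) with respect to (u, v):

    ∂(x,y)/∂(u,v) = | 2  1 | = (2)(-2) - (1)(3) = -7.
                   | 3  -2 |

Its absolute value is |J| = 7 (the area scaling factor).

Substituting x = 2u + v, y = 3u - 2v into the integrand,

    22x - 22y → -22u + 66v,

so the integral becomes

    ∬_R (-22u + 66v) · |J| du dv = ∫_0^2 ∫_0^3 (-154u + 462v) dv du.

Inner (v): 2079 - 462u.
Outer (u): 3234.

Therefore ∬_D (22x - 22y) dx dy = 3234.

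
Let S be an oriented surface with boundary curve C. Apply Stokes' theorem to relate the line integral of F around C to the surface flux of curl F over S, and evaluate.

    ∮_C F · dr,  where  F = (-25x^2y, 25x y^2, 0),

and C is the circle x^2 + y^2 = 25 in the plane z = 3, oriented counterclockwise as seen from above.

Let S be the flat disk x^2 + y^2 ≤ 25 in the plane z = 3, with upward unit normal n̂ = ẑ. By Stokes' theorem,

    ∮_C F · dr = ∬_S (∇ × F) · n̂ dS = ∬_D (curl F)_z dA,

where D is the disk x^2 + y^2 ≤ 25.

Compute the curl of F = (-25x^2y, 25x y^2, 0):
    (∇ × F)_x = ∂F_z/∂y - ∂F_y/∂z = 0,
    (∇ × F)_y = ∂F_x/∂z - ∂F_z/∂x = 0,
    (∇ × F)_z = ∂F_y/∂x - ∂F_x/∂y = 25x^2 + 25y^2.

On z = 3, (curl F)_z = 25x^2 + 25y^2.

Convert to polar (x = r cos θ, y = r sin θ, dA = r dr dθ); the integrand becomes 25r^2, so

    ∬_D (curl F)_z dA = ∫_0^{2π} ∫_0^{5} (25r^2) · r dr dθ.

Inner (r from 0 to 5): 15625/4.
Outer (θ from 0 to 2π): 15625π/2.

Therefore ∮_C F · dr = 15625π/2.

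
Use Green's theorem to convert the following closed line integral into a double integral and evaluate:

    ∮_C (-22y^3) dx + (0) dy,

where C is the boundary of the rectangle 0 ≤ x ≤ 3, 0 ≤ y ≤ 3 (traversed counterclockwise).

Green's theorem converts the closed line integral into a double integral over the enclosed region D:

    ∮_C P dx + Q dy = ∬_D (∂Q/∂x - ∂P/∂y) dA.

Here P = -22y^3, Q = 0, so

    ∂Q/∂x = 0,    ∂P/∂y = -66y^2,
    ∂Q/∂x - ∂P/∂y = 66y^2.

D is the region 0 ≤ x ≤ 3, 0 ≤ y ≤ 3. Evaluating the double integral:

    ∬_D (66y^2) dA = ∫_0^{3} ∫_0^{3} (66y^2) dy dx.

Inner (y from 0 to 3): 594.
Outer (x from 0 to 3): 1782.

Therefore ∮_C P dx + Q dy = 1782.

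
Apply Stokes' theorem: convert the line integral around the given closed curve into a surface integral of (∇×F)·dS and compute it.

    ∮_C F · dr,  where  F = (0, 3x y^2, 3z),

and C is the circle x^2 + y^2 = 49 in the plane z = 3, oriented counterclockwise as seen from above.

Let S be the flat disk x^2 + y^2 ≤ 49 in the plane z = 3, with upward unit normal n̂ = ẑ. By Stokes' theorem,

    ∮_C F · dr = ∬_S (∇ × F) · n̂ dS = ∬_D (curl F)_z dA,

where D is the disk x^2 + y^2 ≤ 49.

Compute the curl of F = (0, 3x y^2, 3z):
    (∇ × F)_x = ∂F_z/∂y - ∂F_y/∂z = 0,
    (∇ × F)_y = ∂F_x/∂z - ∂F_z/∂x = 0,
    (∇ × F)_z = ∂F_y/∂x - ∂F_x/∂y = 3y^2.

On z = 3, (curl F)_z = 3y^2.

Convert to polar (x = r cos θ, y = r sin θ, dA = r dr dθ); the integrand becomes 3r^2sin(θ)^2, so

    ∬_D (curl F)_z dA = ∫_0^{2π} ∫_0^{7} (3r^2sin(θ)^2) · r dr dθ.

Inner (r from 0 to 7): 7203sin(θ)^2/4.
Outer (θ from 0 to 2π): 7203π/4.

Therefore ∮_C F · dr = 7203π/4.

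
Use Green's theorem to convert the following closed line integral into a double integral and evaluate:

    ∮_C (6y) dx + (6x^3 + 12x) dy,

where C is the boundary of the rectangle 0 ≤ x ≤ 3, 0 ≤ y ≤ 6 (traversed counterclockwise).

Green's theorem converts the closed line integral into a double integral over the enclosed region D:

    ∮_C P dx + Q dy = ∬_D (∂Q/∂x - ∂P/∂y) dA.

Here P = 6y, Q = 6x^3 + 12x, so

    ∂Q/∂x = 18x^2 + 12,    ∂P/∂y = 6,
    ∂Q/∂x - ∂P/∂y = 18x^2 + 6.

D is the region 0 ≤ x ≤ 3, 0 ≤ y ≤ 6. Evaluating the double integral:

    ∬_D (18x^2 + 6) dA = ∫_0^{3} ∫_0^{6} (18x^2 + 6) dy dx.

Inner (y from 0 to 6): 108x^2 + 36.
Outer (x from 0 to 3): 1080.

Therefore ∮_C P dx + Q dy = 1080.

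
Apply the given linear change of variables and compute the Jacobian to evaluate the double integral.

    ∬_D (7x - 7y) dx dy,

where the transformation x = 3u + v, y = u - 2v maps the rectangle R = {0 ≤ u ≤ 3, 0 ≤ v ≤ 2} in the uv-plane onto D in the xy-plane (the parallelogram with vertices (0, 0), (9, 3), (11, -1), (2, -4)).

Compute the Jacobian determinant of (x, y) with respect to (u, v):

    ∂(x,y)/∂(u,v) = | 3  1 | = (3)(-2) - (1)(1) = -7.
                   | 1  -2 |

Its absolute value is |J| = 7 (the area scaling factor).

Substituting x = 3u + v, y = u - 2v into the integrand,

    7x - 7y → 14u + 21v,

so the integral becomes

    ∬_R (14u + 21v) · |J| du dv = ∫_0^3 ∫_0^2 (98u + 147v) dv du.

Inner (v): 196u + 294.
Outer (u): 1764.

Therefore ∬_D (7x - 7y) dx dy = 1764.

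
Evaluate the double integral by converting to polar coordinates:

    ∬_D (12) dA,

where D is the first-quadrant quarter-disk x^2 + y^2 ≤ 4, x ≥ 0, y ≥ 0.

The region D is 0 ≤ r ≤ 2, 0 ≤ θ ≤ π/2 in polar coordinates, where x = r cos(θ), y = r sin(θ), and dA = r dr dθ.

Under the substitution, the integrand becomes 12, so

    ∬_D (12) dA = ∫_{0}^{π/2} ∫_{0}^{2} (12) · r dr dθ.

Inner integral (in r): ∫_{0}^{2} (12) · r dr = 24.

Outer integral (in θ): ∫_{0}^{π/2} (24) dθ = 12π.

Therefore ∬_D (12) dA = 12π.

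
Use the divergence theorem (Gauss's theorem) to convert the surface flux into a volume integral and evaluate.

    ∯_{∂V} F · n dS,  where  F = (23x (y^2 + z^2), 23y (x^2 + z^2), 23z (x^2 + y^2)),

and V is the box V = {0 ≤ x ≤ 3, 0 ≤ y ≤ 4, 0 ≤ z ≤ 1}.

By the divergence theorem,

    ∯_{∂V} F · n dS = ∭_V (∇ · F) dV.

Compute the divergence:
    ∇ · F = ∂F_x/∂x + ∂F_y/∂y + ∂F_z/∂z = 23y^2 + 23z^2 + 23x^2 + 23z^2 + 23x^2 + 23y^2 = 46x^2 + 46y^2 + 46z^2.

V is a rectangular box, so dV = dx dy dz with 0 ≤ x ≤ 3, 0 ≤ y ≤ 4, 0 ≤ z ≤ 1.

Integrate (46x^2 + 46y^2 + 46z^2) over V as an iterated integral:

    ∭_V (∇·F) dV = ∫_0^{3} ∫_0^{4} ∫_0^{1} (46x^2 + 46y^2 + 46z^2) dz dy dx.

Inner (z from 0 to 1): 46x^2 + 46y^2 + 46/3.
Middle (y from 0 to 4): 184x^2 + 3128/3.
Outer (x from 0 to 3): 4784.

Therefore ∯_{∂V} F · n dS = 4784.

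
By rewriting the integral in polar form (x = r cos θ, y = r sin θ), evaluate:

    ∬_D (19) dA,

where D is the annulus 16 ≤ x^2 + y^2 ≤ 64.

The region D is 4 ≤ r ≤ 8, 0 ≤ θ ≤ 2π in polar coordinates, where x = r cos(θ), y = r sin(θ), and dA = r dr dθ.

Under the substitution, the integrand becomes 19, so

    ∬_D (19) dA = ∫_{0}^{2π} ∫_{4}^{8} (19) · r dr dθ.

Inner integral (in r): ∫_{4}^{8} (19) · r dr = 456.

Outer integral (in θ): ∫_{0}^{2π} (456) dθ = 912π.

Therefore ∬_D (19) dA = 912π.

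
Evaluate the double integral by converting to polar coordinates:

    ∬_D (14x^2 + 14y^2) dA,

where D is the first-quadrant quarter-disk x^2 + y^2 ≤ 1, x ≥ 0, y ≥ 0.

The region D is 0 ≤ r ≤ 1, 0 ≤ θ ≤ π/2 in polar coordinates, where x = r cos(θ), y = r sin(θ), and dA = r dr dθ.

Under the substitution, the integrand becomes 14r^2, so

    ∬_D (14x^2 + 14y^2) dA = ∫_{0}^{π/2} ∫_{0}^{1} (14r^2) · r dr dθ.

Inner integral (in r): ∫_{0}^{1} (14r^2) · r dr = 7/2.

Outer integral (in θ): ∫_{0}^{π/2} (7/2) dθ = 7π/4.

Therefore ∬_D (14x^2 + 14y^2) dA = 7π/4.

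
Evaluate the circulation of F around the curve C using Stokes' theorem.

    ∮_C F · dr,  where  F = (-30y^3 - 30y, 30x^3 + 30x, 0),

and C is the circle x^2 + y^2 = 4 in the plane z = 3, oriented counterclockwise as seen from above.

Let S be the flat disk x^2 + y^2 ≤ 4 in the plane z = 3, with upward unit normal n̂ = ẑ. By Stokes' theorem,

    ∮_C F · dr = ∬_S (∇ × F) · n̂ dS = ∬_D (curl F)_z dA,

where D is the disk x^2 + y^2 ≤ 4.

Compute the curl of F = (-30y^3 - 30y, 30x^3 + 30x, 0):
    (∇ × F)_x = ∂F_z/∂y - ∂F_y/∂z = 0,
    (∇ × F)_y = ∂F_x/∂z - ∂F_z/∂x = 0,
    (∇ × F)_z = ∂F_y/∂x - ∂F_x/∂y = 90x^2 + 90y^2 + 60.

On z = 3, (curl F)_z = 90x^2 + 90y^2 + 60.

Convert to polar (x = r cos θ, y = r sin θ, dA = r dr dθ); the integrand becomes 90r^2 + 60, so

    ∬_D (curl F)_z dA = ∫_0^{2π} ∫_0^{2} (90r^2 + 60) · r dr dθ.

Inner (r from 0 to 2): 480.
Outer (θ from 0 to 2π): 960π.

Therefore ∮_C F · dr = 960π.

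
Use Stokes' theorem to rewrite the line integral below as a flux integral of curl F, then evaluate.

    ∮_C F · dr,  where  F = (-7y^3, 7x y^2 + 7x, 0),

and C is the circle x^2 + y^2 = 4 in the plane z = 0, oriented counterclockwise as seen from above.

Let S be the flat disk x^2 + y^2 ≤ 4 in the plane z = 0, with upward unit normal n̂ = ẑ. By Stokes' theorem,

    ∮_C F · dr = ∬_S (∇ × F) · n̂ dS = ∬_D (curl F)_z dA,

where D is the disk x^2 + y^2 ≤ 4.

Compute the curl of F = (-7y^3, 7x y^2 + 7x, 0):
    (∇ × F)_x = ∂F_z/∂y - ∂F_y/∂z = 0,
    (∇ × F)_y = ∂F_x/∂z - ∂F_z/∂x = 0,
    (∇ × F)_z = ∂F_y/∂x - ∂F_x/∂y = 28y^2 + 7.

On z = 0, (curl F)_z = 28y^2 + 7.

Convert to polar (x = r cos θ, y = r sin θ, dA = r dr dθ); the integrand becomes 28r^2sin(θ)^2 + 7, so

    ∬_D (curl F)_z dA = ∫_0^{2π} ∫_0^{2} (28r^2sin(θ)^2 + 7) · r dr dθ.

Inner (r from 0 to 2): 112sin(θ)^2 + 14.
Outer (θ from 0 to 2π): 140π.

Therefore ∮_C F · dr = 140π.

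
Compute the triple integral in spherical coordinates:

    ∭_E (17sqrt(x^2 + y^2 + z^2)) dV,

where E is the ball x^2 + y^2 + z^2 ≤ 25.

In spherical coordinates, x = ρ sin(φ) cos(θ), y = ρ sin(φ) sin(θ), z = ρ cos(φ), and dV = ρ^2 sin(φ) dρ dφ dθ.

The integrand becomes 17ρ, so

    ∭_E (17sqrt(x^2 + y^2 + z^2)) dV = ∫_{0}^{2π} ∫_{0}^{π} ∫_{0}^{5} (17ρ) · ρ^2 sin(φ) dρ dφ dθ.

Inner (ρ): 10625sin(φ)/4.
Middle (φ): 10625/2.
Outer (θ): 10625π.

Therefore the triple integral equals 10625π.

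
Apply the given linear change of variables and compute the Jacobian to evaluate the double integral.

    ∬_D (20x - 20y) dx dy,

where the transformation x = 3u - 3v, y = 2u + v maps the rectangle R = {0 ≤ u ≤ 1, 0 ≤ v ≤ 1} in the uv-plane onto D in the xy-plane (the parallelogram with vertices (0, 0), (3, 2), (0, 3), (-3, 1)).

Compute the Jacobian determinant of (x, y) with respect to (u, v):

    ∂(x,y)/∂(u,v) = | 3  -3 | = (3)(1) - (-3)(2) = 9.
                   | 2  1 |

Its absolute value is |J| = 9 (the area scaling factor).

Substituting x = 3u - 3v, y = 2u + v into the integrand,

    20x - 20y → 20u - 80v,

so the integral becomes

    ∬_R (20u - 80v) · |J| du dv = ∫_0^1 ∫_0^1 (180u - 720v) dv du.

Inner (v): 180u - 360.
Outer (u): -270.

Therefore ∬_D (20x - 20y) dx dy = -270.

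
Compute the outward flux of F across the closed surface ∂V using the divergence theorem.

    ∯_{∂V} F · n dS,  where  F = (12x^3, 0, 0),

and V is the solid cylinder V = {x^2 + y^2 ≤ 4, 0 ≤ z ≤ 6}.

By the divergence theorem,

    ∯_{∂V} F · n dS = ∭_V (∇ · F) dV.

Compute the divergence:
    ∇ · F = ∂F_x/∂x + ∂F_y/∂y + ∂F_z/∂z = 36x^2 + 0 + 0 = 36x^2.

In cylindrical coordinates, x = r cos(θ), y = r sin(θ), z = z, dV = r dr dθ dz, with 0 ≤ r ≤ 2, 0 ≤ θ ≤ 2π, 0 ≤ z ≤ 6.

The integrand, after substitution and multiplying by the volume element, becomes (36r^2cos(θ)^2) · r, so

    ∭_V (∇·F) dV = ∫_0^{2π} ∫_0^{2} ∫_0^{6} (36r^2cos(θ)^2) · r dz dr dθ.

Inner (z from 0 to 6): 216r^3cos(θ)^2.
Middle (r from 0 to 2): 864cos(θ)^2.
Outer (θ from 0 to 2π): 864π.

Therefore ∯_{∂V} F · n dS = 864π.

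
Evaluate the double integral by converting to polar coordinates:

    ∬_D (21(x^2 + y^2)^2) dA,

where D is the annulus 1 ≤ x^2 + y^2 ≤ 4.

The region D is 1 ≤ r ≤ 2, 0 ≤ θ ≤ 2π in polar coordinates, where x = r cos(θ), y = r sin(θ), and dA = r dr dθ.

Under the substitution, the integrand becomes 21r^4, so

    ∬_D (21(x^2 + y^2)^2) dA = ∫_{0}^{2π} ∫_{1}^{2} (21r^4) · r dr dθ.

Inner integral (in r): ∫_{1}^{2} (21r^4) · r dr = 441/2.

Outer integral (in θ): ∫_{0}^{2π} (441/2) dθ = 441π.

Therefore ∬_D (21(x^2 + y^2)^2) dA = 441π.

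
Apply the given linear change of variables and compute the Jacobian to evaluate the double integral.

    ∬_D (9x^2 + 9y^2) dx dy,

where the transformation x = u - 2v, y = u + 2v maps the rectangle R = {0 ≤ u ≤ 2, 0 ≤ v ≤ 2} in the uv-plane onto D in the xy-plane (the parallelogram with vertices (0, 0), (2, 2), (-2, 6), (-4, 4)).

Compute the Jacobian determinant of (x, y) with respect to (u, v):

    ∂(x,y)/∂(u,v) = | 1  -2 | = (1)(2) - (-2)(1) = 4.
                   | 1  2 |

Its absolute value is |J| = 4 (the area scaling factor).

Substituting x = u - 2v, y = u + 2v into the integrand,

    9x^2 + 9y^2 → 18u^2 + 72v^2,

so the integral becomes

    ∬_R (18u^2 + 72v^2) · |J| du dv = ∫_0^2 ∫_0^2 (72u^2 + 288v^2) dv du.

Inner (v): 144u^2 + 768.
Outer (u): 1920.

Therefore ∬_D (9x^2 + 9y^2) dx dy = 1920.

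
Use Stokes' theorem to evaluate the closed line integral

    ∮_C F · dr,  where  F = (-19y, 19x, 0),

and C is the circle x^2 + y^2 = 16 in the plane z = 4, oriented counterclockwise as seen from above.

Let S be the flat disk x^2 + y^2 ≤ 16 in the plane z = 4, with upward unit normal n̂ = ẑ. By Stokes' theorem,

    ∮_C F · dr = ∬_S (∇ × F) · n̂ dS = ∬_D (curl F)_z dA,

where D is the disk x^2 + y^2 ≤ 16.

Compute the curl of F = (-19y, 19x, 0):
    (∇ × F)_x = ∂F_z/∂y - ∂F_y/∂z = 0,
    (∇ × F)_y = ∂F_x/∂z - ∂F_z/∂x = 0,
    (∇ × F)_z = ∂F_y/∂x - ∂F_x/∂y = 38.

On z = 4, (curl F)_z = 38.

Convert to polar (x = r cos θ, y = r sin θ, dA = r dr dθ); the integrand becomes 38, so

    ∬_D (curl F)_z dA = ∫_0^{2π} ∫_0^{4} (38) · r dr dθ.

Inner (r from 0 to 4): 304.
Outer (θ from 0 to 2π): 608π.

Therefore ∮_C F · dr = 608π.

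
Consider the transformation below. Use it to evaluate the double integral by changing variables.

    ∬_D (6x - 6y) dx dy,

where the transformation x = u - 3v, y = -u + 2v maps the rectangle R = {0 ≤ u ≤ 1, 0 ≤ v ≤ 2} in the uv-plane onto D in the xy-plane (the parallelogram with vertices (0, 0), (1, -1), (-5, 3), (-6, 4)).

Compute the Jacobian determinant of (x, y) with respect to (u, v):

    ∂(x,y)/∂(u,v) = | 1  -3 | = (1)(2) - (-3)(-1) = -1.
                   | -1  2 |

Its absolute value is |J| = 1 (the area scaling factor).

Substituting x = u - 3v, y = -u + 2v into the integrand,

    6x - 6y → 12u - 30v,

so the integral becomes

    ∬_R (12u - 30v) · |J| du dv = ∫_0^1 ∫_0^2 (12u - 30v) dv du.

Inner (v): 24u - 60.
Outer (u): -48.

Therefore ∬_D (6x - 6y) dx dy = -48.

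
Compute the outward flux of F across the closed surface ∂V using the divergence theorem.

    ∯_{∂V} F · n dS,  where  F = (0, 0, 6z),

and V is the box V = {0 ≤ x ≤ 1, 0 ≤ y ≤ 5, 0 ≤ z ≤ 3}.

By the divergence theorem,

    ∯_{∂V} F · n dS = ∭_V (∇ · F) dV.

Compute the divergence:
    ∇ · F = ∂F_x/∂x + ∂F_y/∂y + ∂F_z/∂z = 0 + 0 + 6 = 6.

V is a rectangular box, so dV = dx dy dz with 0 ≤ x ≤ 1, 0 ≤ y ≤ 5, 0 ≤ z ≤ 3.

Integrate (6) over V as an iterated integral:

    ∭_V (∇·F) dV = ∫_0^{1} ∫_0^{5} ∫_0^{3} (6) dz dy dx.

Inner (z from 0 to 3): 18.
Middle (y from 0 to 5): 90.
Outer (x from 0 to 1): 90.

Therefore ∯_{∂V} F · n dS = 90.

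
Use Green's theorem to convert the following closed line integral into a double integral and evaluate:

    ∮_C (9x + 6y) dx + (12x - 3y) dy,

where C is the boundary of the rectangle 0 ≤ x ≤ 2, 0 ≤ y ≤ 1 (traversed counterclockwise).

Green's theorem converts the closed line integral into a double integral over the enclosed region D:

    ∮_C P dx + Q dy = ∬_D (∂Q/∂x - ∂P/∂y) dA.

Here P = 9x + 6y, Q = 12x - 3y, so

    ∂Q/∂x = 12,    ∂P/∂y = 6,
    ∂Q/∂x - ∂P/∂y = 6.

D is the region 0 ≤ x ≤ 2, 0 ≤ y ≤ 1. Evaluating the double integral:

    ∬_D (6) dA = ∫_0^{2} ∫_0^{1} (6) dy dx.

Inner (y from 0 to 1): 6.
Outer (x from 0 to 2): 12.

Therefore ∮_C P dx + Q dy = 12.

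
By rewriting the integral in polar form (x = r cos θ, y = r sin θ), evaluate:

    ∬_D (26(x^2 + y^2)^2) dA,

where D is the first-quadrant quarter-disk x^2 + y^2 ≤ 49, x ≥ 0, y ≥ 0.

The region D is 0 ≤ r ≤ 7, 0 ≤ θ ≤ π/2 in polar coordinates, where x = r cos(θ), y = r sin(θ), and dA = r dr dθ.

Under the substitution, the integrand becomes 26r^4, so

    ∬_D (26(x^2 + y^2)^2) dA = ∫_{0}^{π/2} ∫_{0}^{7} (26r^4) · r dr dθ.

Inner integral (in r): ∫_{0}^{7} (26r^4) · r dr = 1529437/3.

Outer integral (in θ): ∫_{0}^{π/2} (1529437/3) dθ = 1529437π/6.

Therefore ∬_D (26(x^2 + y^2)^2) dA = 1529437π/6.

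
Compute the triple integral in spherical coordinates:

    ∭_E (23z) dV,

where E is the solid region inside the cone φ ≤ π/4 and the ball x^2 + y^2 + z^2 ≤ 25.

In spherical coordinates, x = ρ sin(φ) cos(θ), y = ρ sin(φ) sin(θ), z = ρ cos(φ), and dV = ρ^2 sin(φ) dρ dφ dθ.

The integrand becomes 23ρ cos(φ), so

    ∭_E (23z) dV = ∫_{0}^{2π} ∫_{0}^{π/4} ∫_{0}^{5} (23ρ cos(φ)) · ρ^2 sin(φ) dρ dφ dθ.

Inner (ρ): 14375sin(2φ)/8.
Middle (φ): 14375/16.
Outer (θ): 14375π/8.

Therefore the triple integral equals 14375π/8.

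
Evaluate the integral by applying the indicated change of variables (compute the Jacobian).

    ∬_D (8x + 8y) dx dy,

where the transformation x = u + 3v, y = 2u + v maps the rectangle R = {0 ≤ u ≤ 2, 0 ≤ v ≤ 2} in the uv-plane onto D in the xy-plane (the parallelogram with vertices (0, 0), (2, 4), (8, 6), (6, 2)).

Compute the Jacobian determinant of (x, y) with respect to (u, v):

    ∂(x,y)/∂(u,v) = | 1  3 | = (1)(1) - (3)(2) = -5.
                   | 2  1 |

Its absolute value is |J| = 5 (the area scaling factor).

Substituting x = u + 3v, y = 2u + v into the integrand,

    8x + 8y → 24u + 32v,

so the integral becomes

    ∬_R (24u + 32v) · |J| du dv = ∫_0^2 ∫_0^2 (120u + 160v) dv du.

Inner (v): 240u + 320.
Outer (u): 1120.

Therefore ∬_D (8x + 8y) dx dy = 1120.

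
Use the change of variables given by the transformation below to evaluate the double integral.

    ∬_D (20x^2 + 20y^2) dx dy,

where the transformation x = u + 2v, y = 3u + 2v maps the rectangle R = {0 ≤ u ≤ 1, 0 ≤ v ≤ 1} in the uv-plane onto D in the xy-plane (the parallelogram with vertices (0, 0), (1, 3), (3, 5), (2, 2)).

Compute the Jacobian determinant of (x, y) with respect to (u, v):

    ∂(x,y)/∂(u,v) = | 1  2 | = (1)(2) - (2)(3) = -4.
                   | 3  2 |

Its absolute value is |J| = 4 (the area scaling factor).

Substituting x = u + 2v, y = 3u + 2v into the integrand,

    20x^2 + 20y^2 → 200u^2 + 320u v + 160v^2,

so the integral becomes

    ∬_R (200u^2 + 320u v + 160v^2) · |J| du dv = ∫_0^1 ∫_0^1 (800u^2 + 1280u v + 640v^2) dv du.

Inner (v): 800u^2 + 640u + 640/3.
Outer (u): 800.

Therefore ∬_D (20x^2 + 20y^2) dx dy = 800.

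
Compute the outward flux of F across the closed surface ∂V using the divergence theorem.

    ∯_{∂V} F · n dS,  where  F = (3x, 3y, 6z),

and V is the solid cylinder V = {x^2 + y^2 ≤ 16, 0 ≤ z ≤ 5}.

By the divergence theorem,

    ∯_{∂V} F · n dS = ∭_V (∇ · F) dV.

Compute the divergence:
    ∇ · F = ∂F_x/∂x + ∂F_y/∂y + ∂F_z/∂z = 3 + 3 + 6 = 12.

In cylindrical coordinates, x = r cos(θ), y = r sin(θ), z = z, dV = r dr dθ dz, with 0 ≤ r ≤ 4, 0 ≤ θ ≤ 2π, 0 ≤ z ≤ 5.

The integrand, after substitution and multiplying by the volume element, becomes (12) · r, so

    ∭_V (∇·F) dV = ∫_0^{2π} ∫_0^{4} ∫_0^{5} (12) · r dz dr dθ.

Inner (z from 0 to 5): 60r.
Middle (r from 0 to 4): 480.
Outer (θ from 0 to 2π): 960π.

Therefore ∯_{∂V} F · n dS = 960π.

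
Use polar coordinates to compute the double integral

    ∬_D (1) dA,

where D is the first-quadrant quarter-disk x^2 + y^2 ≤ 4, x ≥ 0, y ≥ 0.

The region D is 0 ≤ r ≤ 2, 0 ≤ θ ≤ π/2 in polar coordinates, where x = r cos(θ), y = r sin(θ), and dA = r dr dθ.

Under the substitution, the integrand becomes 1, so

    ∬_D (1) dA = ∫_{0}^{π/2} ∫_{0}^{2} (1) · r dr dθ.

Inner integral (in r): ∫_{0}^{2} (1) · r dr = 2.

Outer integral (in θ): ∫_{0}^{π/2} (2) dθ = π.

Therefore ∬_D (1) dA = π.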